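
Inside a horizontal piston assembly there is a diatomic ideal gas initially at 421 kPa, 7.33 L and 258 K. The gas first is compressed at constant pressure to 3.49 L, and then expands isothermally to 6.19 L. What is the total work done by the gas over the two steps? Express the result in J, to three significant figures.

W_total ≈ -775 J

Step 1 (isobaric): W = PΔV = (421 kPa)(3.49 − 7.33 L) = -1617 J.
After step 1: P = 421 kPa, V = 3.49 L, T = 122.8 K.
Step 2 (isothermal): W = P₁V₁ ln(V₂/V₁) = (1469) ln(6.19/3.49) = 842 J.
W_total = -1617 + 842 = -774.7 J.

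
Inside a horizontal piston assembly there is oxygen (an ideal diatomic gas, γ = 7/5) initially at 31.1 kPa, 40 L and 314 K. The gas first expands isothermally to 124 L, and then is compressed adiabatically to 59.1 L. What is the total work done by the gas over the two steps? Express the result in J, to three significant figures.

Step 1 (isothermal): W = P₁V₁ ln(V₂/V₁) = (1244) ln(124/40) = 1407 J.
After step 1: P = 10.03 kPa, V = 124 L, T = 314 K.
Step 2 (adiabatic): W = (P₁V₁ − P₂V₂)/(γ−1) = (1244 − 1673)/0.4 = -1073 J.
W_total = 1407 − 1073 = 334.4 J.

W_total ≈ 334 J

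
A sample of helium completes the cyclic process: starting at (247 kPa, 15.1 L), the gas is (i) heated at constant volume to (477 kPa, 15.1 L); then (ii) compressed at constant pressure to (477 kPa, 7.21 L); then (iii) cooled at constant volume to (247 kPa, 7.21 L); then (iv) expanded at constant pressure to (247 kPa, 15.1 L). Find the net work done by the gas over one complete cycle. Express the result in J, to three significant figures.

Constant-volume legs do no work.
W(ii) = (477)(7.21 − 15.1) = -3764 J; W(iv) = (247)(15.1 − 7.21) = 1949 J.
W_net = -3764 + 1949 = -1815 J (the counter-clockwise enclosed area).

W_net ≈ -1810 J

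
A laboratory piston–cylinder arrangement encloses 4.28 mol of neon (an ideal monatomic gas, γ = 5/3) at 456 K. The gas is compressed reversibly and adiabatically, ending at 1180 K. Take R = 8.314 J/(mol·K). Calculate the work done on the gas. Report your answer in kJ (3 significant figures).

W ≈ 38.6 kJ

Adiabatic ⇒ Q = 0, so W_by = −ΔU = nCᵥ(T₁ − T₂).
Cᵥ = 3R/2 = 12.47 J/(mol·K).
W = (4.28)(12.47)(456 − 1180) = -38644 J.
Work on gas = −W_by = 38644 J.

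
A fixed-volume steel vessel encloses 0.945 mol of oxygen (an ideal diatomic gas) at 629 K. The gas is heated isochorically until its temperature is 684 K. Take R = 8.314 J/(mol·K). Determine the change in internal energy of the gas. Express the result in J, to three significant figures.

Constant volume ⇒ W = 0, so Q = ΔU = nCᵥΔT with Cᵥ = 5R/2 = 20.79 J/(mol·K).
ΔU = (0.945)(20.79)(684 − 629) = 1080 J.

ΔU ≈ 1080 J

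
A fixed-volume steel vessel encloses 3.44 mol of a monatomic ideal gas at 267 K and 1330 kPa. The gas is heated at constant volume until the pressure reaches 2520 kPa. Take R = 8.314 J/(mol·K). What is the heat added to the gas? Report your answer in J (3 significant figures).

Q ≈ 10200 J

Constant volume ⇒ W = 0, so Q = ΔU = nCᵥΔT with Cᵥ = 3R/2 = 12.47 J/(mol·K).
At constant V, T₂/T₁ = P₂/P₁ ⇒ ΔT = T₁(P₂/P₁ − 1) = 267·(2520/1330 − 1) = 238.9 K.
ΔU = (3.44)(12.47)(238.9) = 10249 J.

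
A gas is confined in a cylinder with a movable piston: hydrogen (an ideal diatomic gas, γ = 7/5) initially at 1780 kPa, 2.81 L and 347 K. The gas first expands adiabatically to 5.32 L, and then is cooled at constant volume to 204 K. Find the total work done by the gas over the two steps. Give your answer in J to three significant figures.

W_total ≈ 2820 J

Step 1 (adiabatic): W = (P₁V₁ − P₂V₂)/(γ−1) = (5002 − 3875)/0.4 = 2818 J.
Step 2 (isochoric): W = 0 (constant volume).
W_total = 2818 + 0 = 2818 J.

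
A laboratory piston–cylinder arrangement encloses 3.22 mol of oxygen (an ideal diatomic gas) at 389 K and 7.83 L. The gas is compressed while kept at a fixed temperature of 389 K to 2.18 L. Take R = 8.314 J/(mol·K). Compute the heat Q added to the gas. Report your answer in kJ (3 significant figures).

Isothermal ⇒ ΔU = 0, so Q = W = nRT ln(V₂/V₁).
Q = (3.22)(8.314)(389) ln(2.18/7.83) = 10414 × -1.279 = -13316 J.

Q ≈ -13.3 kJ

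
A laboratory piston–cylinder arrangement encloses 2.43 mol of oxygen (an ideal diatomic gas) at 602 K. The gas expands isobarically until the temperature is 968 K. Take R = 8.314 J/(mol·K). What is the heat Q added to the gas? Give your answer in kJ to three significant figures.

Q ≈ 25.9 kJ

Isobaric: W = nRΔT = (2.43)(8.314)(366) = 7394 J.
ΔU = nCᵥΔT with Cᵥ = 5R/2: ΔU = (2.43)(20.79)(366) = 18486 J.
Q = ΔU + W = 18486 + 7394 = 25880 J.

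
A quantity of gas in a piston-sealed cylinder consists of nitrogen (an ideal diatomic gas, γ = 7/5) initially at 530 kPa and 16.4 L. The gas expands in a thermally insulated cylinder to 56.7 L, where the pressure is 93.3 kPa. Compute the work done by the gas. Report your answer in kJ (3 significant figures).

W ≈ 8.50 kJ

Adiabatic: W = (P₁V₁ − P₂V₂)/(γ − 1) with γ = 7/5.
P₁V₁ = 8692 J, P₂V₂ = 5290 J.
W = (8692 − 5290) / 0.4 = 8505 J.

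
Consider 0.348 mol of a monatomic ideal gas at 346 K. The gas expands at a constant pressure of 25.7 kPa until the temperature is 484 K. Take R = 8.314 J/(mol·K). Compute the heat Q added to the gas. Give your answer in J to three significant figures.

Isobaric: W = nRΔT = (0.348)(8.314)(138) = 399.3 J.
ΔU = nCᵥΔT with Cᵥ = 3R/2: ΔU = (0.348)(12.47)(138) = 598.9 J.
Q = ΔU + W = 598.9 + 399.3 = 998.2 J.

Q ≈ 998 J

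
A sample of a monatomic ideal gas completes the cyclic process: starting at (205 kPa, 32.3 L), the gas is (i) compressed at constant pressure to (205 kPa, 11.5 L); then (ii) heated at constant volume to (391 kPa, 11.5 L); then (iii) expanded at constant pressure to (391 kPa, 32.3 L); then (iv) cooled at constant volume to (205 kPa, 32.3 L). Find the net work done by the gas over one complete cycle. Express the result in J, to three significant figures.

W_net ≈ 3870 J

Constant-volume legs do no work.
W(i) = (205)(11.5 − 32.3) = -4264 J; W(iii) = (391)(32.3 − 11.5) = 8133 J.
W_net = -4264 + 8133 = 3869 J (the clockwise enclosed area).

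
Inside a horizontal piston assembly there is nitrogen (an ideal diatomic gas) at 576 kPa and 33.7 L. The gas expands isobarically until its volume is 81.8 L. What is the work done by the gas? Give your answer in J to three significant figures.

Isobaric: W = P ΔV.
W = (576 kPa)(81.8 − 33.7 L) = (576)(48.1) = 27706 J.

W ≈ 27700 J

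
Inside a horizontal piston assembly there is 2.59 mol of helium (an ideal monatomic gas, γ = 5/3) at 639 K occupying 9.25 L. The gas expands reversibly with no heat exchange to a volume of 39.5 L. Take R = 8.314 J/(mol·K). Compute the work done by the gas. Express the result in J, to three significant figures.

W ≈ 12800 J

Adiabatic: TV^(γ−1) = const with γ = 5/3.
T₂ = T₁ (V₁/V₂)^(γ−1) = 639 × (9.25/39.5)^0.667 = 639 × 0.3799 = 242.8 K.
W_by = nCᵥ(T₁ − T₂) = (2.59)(12.47)(639 − 242.8) = 12798 J.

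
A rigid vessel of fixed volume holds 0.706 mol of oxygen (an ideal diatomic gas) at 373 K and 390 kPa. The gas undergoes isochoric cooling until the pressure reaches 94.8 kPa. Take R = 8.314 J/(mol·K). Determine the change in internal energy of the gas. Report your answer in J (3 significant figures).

Constant volume ⇒ W = 0, so Q = ΔU = nCᵥΔT with Cᵥ = 5R/2 = 20.79 J/(mol·K).
At constant V, T₂/T₁ = P₂/P₁ ⇒ ΔT = T₁(P₂/P₁ − 1) = 373·(94.8/390 − 1) = -282.3 K.
ΔU = (0.706)(20.79)(-282.3) = -4143 J.

ΔU ≈ -4140 J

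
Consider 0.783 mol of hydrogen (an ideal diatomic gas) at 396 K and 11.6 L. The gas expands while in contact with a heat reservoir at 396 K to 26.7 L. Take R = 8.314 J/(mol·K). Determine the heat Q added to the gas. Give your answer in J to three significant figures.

Q ≈ 2150 J

Isothermal ⇒ ΔU = 0, so Q = W = nRT ln(V₂/V₁).
Q = (0.783)(8.314)(396) ln(26.7/11.6) = 2578 × 0.8337 = 2149 J.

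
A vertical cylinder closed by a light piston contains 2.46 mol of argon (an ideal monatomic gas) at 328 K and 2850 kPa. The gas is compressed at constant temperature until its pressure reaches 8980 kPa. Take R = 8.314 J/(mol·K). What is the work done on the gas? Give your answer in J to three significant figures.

W ≈ 7700 J

Isothermal process: W = nRT ln(V₂/V₁) = nRT ln(P₁/P₂).
W = (2.46)(8.314)(328) × ln(2850/8980)
  = 6708 × ln(0.3174) = 6708 × -1.148
W_by_gas = -7699 J; work on gas = −W_by = 7699 J.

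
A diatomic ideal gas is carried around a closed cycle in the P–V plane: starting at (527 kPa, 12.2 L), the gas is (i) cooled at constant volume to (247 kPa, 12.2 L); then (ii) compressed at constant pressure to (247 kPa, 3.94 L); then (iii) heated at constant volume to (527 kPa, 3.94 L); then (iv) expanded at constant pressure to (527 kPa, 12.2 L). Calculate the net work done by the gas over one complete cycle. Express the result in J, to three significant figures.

Constant-volume legs do no work.
W(ii) = (247)(3.94 − 12.2) = -2040 J; W(iv) = (527)(12.2 − 3.94) = 4353 J.
W_net = -2040 + 4353 = 2313 J (the clockwise enclosed area).

W_net ≈ 2310 J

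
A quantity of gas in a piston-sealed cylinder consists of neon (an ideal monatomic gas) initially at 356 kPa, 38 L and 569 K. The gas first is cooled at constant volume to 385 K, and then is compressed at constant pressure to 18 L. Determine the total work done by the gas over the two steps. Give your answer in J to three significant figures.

Step 1 (isochoric): W = 0 (constant volume).
After step 1: P = 240.9 kPa (V unchanged).
Step 2 (isobaric): W = PΔV = (240.9 kPa)(18 − 38 L) = -4818 J.
W_total = 0 − 4818 = -4818 J.

W_total ≈ -4820 J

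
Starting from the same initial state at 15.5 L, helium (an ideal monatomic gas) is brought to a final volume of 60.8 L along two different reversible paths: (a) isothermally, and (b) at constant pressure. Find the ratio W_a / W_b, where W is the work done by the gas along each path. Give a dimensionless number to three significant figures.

W_a / W_b ≈ 0.468

Path (a) isothermal: W = P₁V₁ ln(V₂/V₁) → W_a/(P₁V₁) = 1.367.
Path (b) isobaric: W = P₁(V₂ − V₁) → W_b/(P₁V₁) = 2.923.
W_a / W_b = 1.367 / 2.923 = 0.4677.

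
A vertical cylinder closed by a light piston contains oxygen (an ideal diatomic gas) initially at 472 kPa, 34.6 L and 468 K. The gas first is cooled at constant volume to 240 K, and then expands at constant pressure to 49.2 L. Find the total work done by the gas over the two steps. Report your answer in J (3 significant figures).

W_total ≈ 3530 J

Step 1 (isochoric): W = 0 (constant volume).
After step 1: P = 242.1 kPa (V unchanged).
Step 2 (isobaric): W = PΔV = (242.1 kPa)(49.2 − 34.6 L) = 3534 J.
W_total = 0 + 3534 = 3534 J.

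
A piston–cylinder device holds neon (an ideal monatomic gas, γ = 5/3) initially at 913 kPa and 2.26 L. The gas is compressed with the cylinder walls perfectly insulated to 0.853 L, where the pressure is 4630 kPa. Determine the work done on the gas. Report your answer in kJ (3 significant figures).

Adiabatic: W = (P₁V₁ − P₂V₂)/(γ − 1) with γ = 5/3.
P₁V₁ = 2063 J, P₂V₂ = 3949 J.
W = (2063 − 3949) / 0.6667 = -2829 J.
Work on gas = −W_by = 2829 J.

W ≈ 2.83 kJ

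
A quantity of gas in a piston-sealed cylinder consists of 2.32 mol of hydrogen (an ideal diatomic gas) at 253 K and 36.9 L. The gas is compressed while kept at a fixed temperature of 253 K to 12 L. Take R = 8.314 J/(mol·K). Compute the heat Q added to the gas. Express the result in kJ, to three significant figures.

Isothermal ⇒ ΔU = 0, so Q = W = nRT ln(V₂/V₁).
Q = (2.32)(8.314)(253) ln(12/36.9) = 4880 × -1.123 = -5482 J.

Q ≈ -5.48 kJ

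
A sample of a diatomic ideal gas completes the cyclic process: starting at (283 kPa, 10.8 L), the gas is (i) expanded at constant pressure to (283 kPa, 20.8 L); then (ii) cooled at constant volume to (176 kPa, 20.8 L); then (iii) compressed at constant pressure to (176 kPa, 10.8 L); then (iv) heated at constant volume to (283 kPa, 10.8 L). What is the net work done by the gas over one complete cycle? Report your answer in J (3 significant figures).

W_net ≈ 1070 J

Constant-volume legs do no work.
W(i) = (283)(20.8 − 10.8) = 2830 J; W(iii) = (176)(10.8 − 20.8) = -1760 J.
W_net = 2830 − 1760 = 1070 J (the clockwise enclosed area).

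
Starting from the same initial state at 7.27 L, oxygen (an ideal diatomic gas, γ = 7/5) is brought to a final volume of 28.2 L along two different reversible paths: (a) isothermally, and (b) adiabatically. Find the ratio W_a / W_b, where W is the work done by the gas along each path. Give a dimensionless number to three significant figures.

Path (a) isothermal: W = P₁V₁ ln(V₂/V₁) → W_a/(P₁V₁) = 1.356.
Path (b) adiabatic: W = P₁V₁(1 − (V₁/V₂)^(γ−1))/(γ−1) → W_b/(P₁V₁) = 1.046.
W_a / W_b = 1.356 / 1.046 = 1.295.

W_a / W_b ≈ 1.30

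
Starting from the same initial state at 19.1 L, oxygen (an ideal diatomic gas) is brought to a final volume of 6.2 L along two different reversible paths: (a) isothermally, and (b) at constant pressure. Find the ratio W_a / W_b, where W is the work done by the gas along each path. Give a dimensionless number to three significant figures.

Path (a) isothermal: W = P₁V₁ ln(V₂/V₁) → W_a/(P₁V₁) = -1.125.
Path (b) isobaric: W = P₁(V₂ − V₁) → W_b/(P₁V₁) = -0.6754.
W_a / W_b = -1.125 / -0.6754 = 1.666.

W_a / W_b ≈ 1.67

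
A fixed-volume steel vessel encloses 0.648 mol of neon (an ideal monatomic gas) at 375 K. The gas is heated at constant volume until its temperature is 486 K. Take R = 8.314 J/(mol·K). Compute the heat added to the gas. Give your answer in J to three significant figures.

Q ≈ 897 J

Constant volume ⇒ W = 0, so Q = ΔU = nCᵥΔT with Cᵥ = 3R/2 = 12.47 J/(mol·K).
ΔU = (0.648)(12.47)(486 − 375) = 897 J.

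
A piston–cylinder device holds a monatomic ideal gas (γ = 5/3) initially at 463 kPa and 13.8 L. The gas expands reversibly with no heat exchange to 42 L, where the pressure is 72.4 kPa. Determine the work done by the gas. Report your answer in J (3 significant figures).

Adiabatic: W = (P₁V₁ − P₂V₂)/(γ − 1) with γ = 5/3.
P₁V₁ = 6389 J, P₂V₂ = 3041 J.
W = (6389 − 3041) / 0.6667 = 5023 J.

W ≈ 5020 J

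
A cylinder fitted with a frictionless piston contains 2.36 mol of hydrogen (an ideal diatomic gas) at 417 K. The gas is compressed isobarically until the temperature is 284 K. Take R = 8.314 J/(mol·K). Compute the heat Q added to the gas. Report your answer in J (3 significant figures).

Q ≈ -9130 J

Isobaric: W = nRΔT = (2.36)(8.314)(-133) = -2610 J.
ΔU = nCᵥΔT with Cᵥ = 5R/2: ΔU = (2.36)(20.79)(-133) = -6524 J.
Q = ΔU + W = -6524 − 2610 = -9134 J.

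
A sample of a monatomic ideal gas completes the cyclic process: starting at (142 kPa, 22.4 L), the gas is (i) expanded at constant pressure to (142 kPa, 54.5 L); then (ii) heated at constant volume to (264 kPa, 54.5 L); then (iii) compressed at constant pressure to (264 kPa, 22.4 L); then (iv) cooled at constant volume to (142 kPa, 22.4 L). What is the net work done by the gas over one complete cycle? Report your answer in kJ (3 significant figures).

W_net ≈ -3.92 kJ

Constant-volume legs do no work.
W(i) = (142)(54.5 − 22.4) = 4558 J; W(iii) = (264)(22.4 − 54.5) = -8474 J.
W_net = 4558 − 8474 = -3916 J (the counter-clockwise enclosed area).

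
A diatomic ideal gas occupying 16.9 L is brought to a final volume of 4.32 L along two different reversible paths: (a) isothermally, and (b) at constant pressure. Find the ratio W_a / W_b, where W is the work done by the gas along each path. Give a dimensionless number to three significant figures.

W_a / W_b ≈ 1.83

Path (a) isothermal: W = P₁V₁ ln(V₂/V₁) → W_a/(P₁V₁) = -1.364.
Path (b) isobaric: W = P₁(V₂ − V₁) → W_b/(P₁V₁) = -0.7444.
W_a / W_b = -1.364 / -0.7444 = 1.832.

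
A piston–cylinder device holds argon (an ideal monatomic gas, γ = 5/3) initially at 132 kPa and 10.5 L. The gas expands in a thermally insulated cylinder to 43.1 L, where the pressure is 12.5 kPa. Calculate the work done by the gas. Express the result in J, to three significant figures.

W ≈ 1270 J

Adiabatic: W = (P₁V₁ − P₂V₂)/(γ − 1) with γ = 5/3.
P₁V₁ = 1386 J, P₂V₂ = 538.8 J.
W = (1386 − 538.8) / 0.6667 = 1271 J.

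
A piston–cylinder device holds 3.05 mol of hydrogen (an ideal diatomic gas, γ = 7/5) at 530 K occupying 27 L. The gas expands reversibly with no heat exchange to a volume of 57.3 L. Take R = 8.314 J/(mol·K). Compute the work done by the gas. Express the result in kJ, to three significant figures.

W ≈ 8.73 kJ

Adiabatic: TV^(γ−1) = const with γ = 7/5.
T₂ = T₁ (V₁/V₂)^(γ−1) = 530 × (27/57.3)^0.4 = 530 × 0.7401 = 392.2 K.
W_by = nCᵥ(T₁ − T₂) = (3.05)(20.79)(530 − 392.2) = 8733 J.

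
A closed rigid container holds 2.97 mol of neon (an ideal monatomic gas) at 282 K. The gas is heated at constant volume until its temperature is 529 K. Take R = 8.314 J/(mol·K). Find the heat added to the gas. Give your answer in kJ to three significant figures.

Q ≈ 9.15 kJ

Constant volume ⇒ W = 0, so Q = ΔU = nCᵥΔT with Cᵥ = 3R/2 = 12.47 J/(mol·K).
ΔU = (2.97)(12.47)(529 − 282) = 9149 J.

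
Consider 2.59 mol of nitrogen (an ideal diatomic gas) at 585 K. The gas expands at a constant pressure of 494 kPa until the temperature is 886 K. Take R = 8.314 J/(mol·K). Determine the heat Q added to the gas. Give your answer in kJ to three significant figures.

Isobaric: W = nRΔT = (2.59)(8.314)(301) = 6482 J.
ΔU = nCᵥΔT with Cᵥ = 5R/2: ΔU = (2.59)(20.79)(301) = 16204 J.
Q = ΔU + W = 16204 + 6482 = 22685 J.

Q ≈ 22.7 kJ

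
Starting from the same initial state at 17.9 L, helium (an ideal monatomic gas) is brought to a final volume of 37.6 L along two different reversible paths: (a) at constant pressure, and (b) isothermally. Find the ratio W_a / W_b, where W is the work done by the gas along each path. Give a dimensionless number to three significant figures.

W_a / W_b ≈ 1.48

Path (a) isobaric: W = P₁(V₂ − V₁) → W_a/(P₁V₁) = 1.101.
Path (b) isothermal: W = P₁V₁ ln(V₂/V₁) → W_b/(P₁V₁) = 0.7422.
W_a / W_b = 1.101 / 0.7422 = 1.483.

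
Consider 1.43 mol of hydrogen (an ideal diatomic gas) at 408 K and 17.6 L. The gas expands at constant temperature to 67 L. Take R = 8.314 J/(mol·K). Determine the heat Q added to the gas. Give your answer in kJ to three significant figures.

Q ≈ 6.48 kJ

Isothermal ⇒ ΔU = 0, so Q = W = nRT ln(V₂/V₁).
Q = (1.43)(8.314)(408) ln(67/17.6) = 4851 × 1.337 = 6484 J.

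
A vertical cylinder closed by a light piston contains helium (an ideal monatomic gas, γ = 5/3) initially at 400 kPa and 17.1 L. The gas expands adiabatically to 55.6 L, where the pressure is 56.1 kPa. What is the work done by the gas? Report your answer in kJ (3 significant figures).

W ≈ 5.58 kJ

Adiabatic: W = (P₁V₁ − P₂V₂)/(γ − 1) with γ = 5/3.
P₁V₁ = 6840 J, P₂V₂ = 3119 J.
W = (6840 − 3119) / 0.6667 = 5581 J.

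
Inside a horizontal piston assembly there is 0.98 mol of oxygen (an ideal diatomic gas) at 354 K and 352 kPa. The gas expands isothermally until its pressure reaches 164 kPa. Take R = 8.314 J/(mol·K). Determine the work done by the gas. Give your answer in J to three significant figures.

W ≈ 2200 J

Isothermal process: W = nRT ln(V₂/V₁) = nRT ln(P₁/P₂).
W = (0.98)(8.314)(354) × ln(352/164)
  = 2884 × ln(2.146) = 2884 × 0.7638
W_by_gas = 2203 J.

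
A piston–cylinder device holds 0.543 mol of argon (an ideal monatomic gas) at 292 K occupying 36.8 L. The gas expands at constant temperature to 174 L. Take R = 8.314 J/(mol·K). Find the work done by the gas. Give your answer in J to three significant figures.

Isothermal: W = nRT ln(V₂/V₁).
W = (0.543)(8.314)(292) × ln(174/36.8)
  = 1318 × 1.554
W_by_gas = 2048 J.

W ≈ 2050 J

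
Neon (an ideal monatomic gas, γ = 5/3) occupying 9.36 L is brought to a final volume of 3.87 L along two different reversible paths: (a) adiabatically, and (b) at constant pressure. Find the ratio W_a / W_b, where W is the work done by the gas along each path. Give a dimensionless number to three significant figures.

W_a / W_b ≈ 2.05

Path (a) adiabatic: W = P₁V₁(1 − (V₁/V₂)^(γ−1))/(γ−1) → W_a/(P₁V₁) = -1.203.
Path (b) isobaric: W = P₁(V₂ − V₁) → W_b/(P₁V₁) = -0.5865.
W_a / W_b = -1.203 / -0.5865 = 2.051.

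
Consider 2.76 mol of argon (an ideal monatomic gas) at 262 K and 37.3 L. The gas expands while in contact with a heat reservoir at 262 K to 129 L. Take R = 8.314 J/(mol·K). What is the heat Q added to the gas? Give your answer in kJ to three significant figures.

Isothermal ⇒ ΔU = 0, so Q = W = nRT ln(V₂/V₁).
Q = (2.76)(8.314)(262) ln(129/37.3) = 6012 × 1.241 = 7460 J.

Q ≈ 7.46 kJ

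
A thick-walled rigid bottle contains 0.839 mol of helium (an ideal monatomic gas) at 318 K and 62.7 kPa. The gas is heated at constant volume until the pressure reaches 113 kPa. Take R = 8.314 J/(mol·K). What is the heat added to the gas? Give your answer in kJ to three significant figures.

Constant volume ⇒ W = 0, so Q = ΔU = nCᵥΔT with Cᵥ = 3R/2 = 12.47 J/(mol·K).
At constant V, T₂/T₁ = P₂/P₁ ⇒ ΔT = T₁(P₂/P₁ − 1) = 318·(113/62.7 − 1) = 255.1 K.
ΔU = (0.839)(12.47)(255.1) = 2669 J.

Q ≈ 2.67 kJ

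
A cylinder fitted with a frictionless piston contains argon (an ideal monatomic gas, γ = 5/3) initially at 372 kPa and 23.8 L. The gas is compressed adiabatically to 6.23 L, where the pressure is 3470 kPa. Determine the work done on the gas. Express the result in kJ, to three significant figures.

Adiabatic: W = (P₁V₁ − P₂V₂)/(γ − 1) with γ = 5/3.
P₁V₁ = 8854 J, P₂V₂ = 21618 J.
W = (8854 − 21618) / 0.6667 = -19147 J.
Work on gas = −W_by = 19147 J.

W ≈ 19.1 kJ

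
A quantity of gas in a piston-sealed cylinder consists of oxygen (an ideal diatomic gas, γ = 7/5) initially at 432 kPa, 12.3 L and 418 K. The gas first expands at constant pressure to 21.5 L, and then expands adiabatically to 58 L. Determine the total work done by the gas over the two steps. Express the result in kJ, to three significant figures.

Step 1 (isobaric): W = PΔV = (432 kPa)(21.5 − 12.3 L) = 3974 J.
After step 1: P = 432 kPa, V = 21.5 L, T = 730.7 K.
Step 2 (adiabatic): W = (P₁V₁ − P₂V₂)/(γ−1) = (9288 − 6245)/0.4 = 7608 J.
W_total = 3974 + 7608 = 11582 J.

W_total ≈ 11.6 kJ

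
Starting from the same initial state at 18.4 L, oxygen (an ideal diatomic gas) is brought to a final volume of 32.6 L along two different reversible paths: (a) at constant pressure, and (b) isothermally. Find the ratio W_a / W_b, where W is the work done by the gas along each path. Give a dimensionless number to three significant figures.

W_a / W_b ≈ 1.35

Path (a) isobaric: W = P₁(V₂ − V₁) → W_a/(P₁V₁) = 0.7717.
Path (b) isothermal: W = P₁V₁ ln(V₂/V₁) → W_b/(P₁V₁) = 0.572.
W_a / W_b = 0.7717 / 0.572 = 1.349.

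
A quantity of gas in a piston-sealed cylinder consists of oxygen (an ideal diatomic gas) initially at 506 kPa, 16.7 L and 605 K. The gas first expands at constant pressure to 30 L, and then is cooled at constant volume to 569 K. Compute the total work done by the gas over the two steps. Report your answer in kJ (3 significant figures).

W_total ≈ 6.73 kJ

Step 1 (isobaric): W = PΔV = (506 kPa)(30 − 16.7 L) = 6730 J.
Step 2 (isochoric): W = 0 (constant volume).
W_total = 6730 + 0 = 6730 J.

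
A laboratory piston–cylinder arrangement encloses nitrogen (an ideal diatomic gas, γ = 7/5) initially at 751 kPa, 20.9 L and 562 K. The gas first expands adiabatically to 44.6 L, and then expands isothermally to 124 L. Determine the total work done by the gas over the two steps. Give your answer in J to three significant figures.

W_total ≈ 22100 J

Step 1 (adiabatic): W = (P₁V₁ − P₂V₂)/(γ−1) = (15696 − 11591)/0.4 = 10263 J.
After step 1: P = 259.9 kPa, V = 44.6 L, T = 415 K.
Step 2 (isothermal): W = P₁V₁ ln(V₂/V₁) = (11591) ln(124/44.6) = 11852 J.
W_total = 10263 + 11852 = 22115 J.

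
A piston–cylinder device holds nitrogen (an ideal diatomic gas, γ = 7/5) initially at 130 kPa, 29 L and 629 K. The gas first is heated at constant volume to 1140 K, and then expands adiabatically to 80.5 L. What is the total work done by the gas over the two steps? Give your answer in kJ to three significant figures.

Step 1 (isochoric): W = 0 (constant volume).
After step 1: P = 235.6 kPa (V unchanged).
Step 2 (adiabatic): W = (P₁V₁ − P₂V₂)/(γ−1) = (6833 − 4542)/0.4 = 5727 J.
W_total = 0 + 5727 = 5727 J.

W_total ≈ 5.73 kJ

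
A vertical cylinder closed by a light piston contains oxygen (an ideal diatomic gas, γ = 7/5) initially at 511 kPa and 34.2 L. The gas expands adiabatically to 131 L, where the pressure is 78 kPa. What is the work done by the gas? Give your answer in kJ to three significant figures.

W ≈ 18.1 kJ

Adiabatic: W = (P₁V₁ − P₂V₂)/(γ − 1) with γ = 7/5.
P₁V₁ = 17476 J, P₂V₂ = 10218 J.
W = (17476 − 10218) / 0.4 = 18146 J.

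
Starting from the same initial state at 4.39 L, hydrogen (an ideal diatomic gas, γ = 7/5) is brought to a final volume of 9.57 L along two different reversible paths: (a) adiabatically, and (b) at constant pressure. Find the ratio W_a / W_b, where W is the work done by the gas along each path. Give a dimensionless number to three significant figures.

W_a / W_b ≈ 0.567

Path (a) adiabatic: W = P₁V₁(1 − (V₁/V₂)^(γ−1))/(γ−1) → W_a/(P₁V₁) = 0.6695.
Path (b) isobaric: W = P₁(V₂ − V₁) → W_b/(P₁V₁) = 1.18.
W_a / W_b = 0.6695 / 1.18 = 0.5674.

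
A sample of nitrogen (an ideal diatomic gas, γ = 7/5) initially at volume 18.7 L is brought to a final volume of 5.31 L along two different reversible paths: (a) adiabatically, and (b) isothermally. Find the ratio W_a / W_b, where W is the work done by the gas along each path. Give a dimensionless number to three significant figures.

W_a / W_b ≈ 1.30

Path (a) adiabatic: W = P₁V₁(1 − (V₁/V₂)^(γ−1))/(γ−1) → W_a/(P₁V₁) = -1.637.
Path (b) isothermal: W = P₁V₁ ln(V₂/V₁) → W_b/(P₁V₁) = -1.259.
W_a / W_b = -1.637 / -1.259 = 1.3.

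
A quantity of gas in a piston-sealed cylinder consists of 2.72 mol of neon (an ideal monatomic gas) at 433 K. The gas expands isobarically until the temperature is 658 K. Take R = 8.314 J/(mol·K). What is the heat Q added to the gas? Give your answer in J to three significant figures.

Isobaric: W = nRΔT = (2.72)(8.314)(225) = 5088 J.
ΔU = nCᵥΔT with Cᵥ = 3R/2: ΔU = (2.72)(12.47)(225) = 7632 J.
Q = ΔU + W = 7632 + 5088 = 12720 J.

Q ≈ 12700 J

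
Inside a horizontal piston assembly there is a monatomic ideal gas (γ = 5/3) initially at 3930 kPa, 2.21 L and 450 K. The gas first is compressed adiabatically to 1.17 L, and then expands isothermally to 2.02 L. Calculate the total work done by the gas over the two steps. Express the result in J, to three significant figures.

Step 1 (adiabatic): W = (P₁V₁ − P₂V₂)/(γ−1) = (8685 − 13272)/0.667 = -6879 J.
After step 1: P = 11343 kPa, V = 1.17 L, T = 687.6 K.
Step 2 (isothermal): W = P₁V₁ ln(V₂/V₁) = (13272) ln(2.02/1.17) = 7248 J.
W_total = -6879 + 7248 = 368.1 J.

W_total ≈ 368 J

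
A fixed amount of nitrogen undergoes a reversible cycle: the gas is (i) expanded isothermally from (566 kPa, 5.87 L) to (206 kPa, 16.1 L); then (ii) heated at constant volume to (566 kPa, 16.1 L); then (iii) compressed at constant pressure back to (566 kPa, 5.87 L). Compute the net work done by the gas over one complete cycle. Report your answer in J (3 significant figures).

Leg (i): W = PᵢVᵢ ln(V_f/Vᵢ) = (3322) ln(16.1/5.87) = 3352 J.
Leg (ii): W = 0.
Leg (iii): W = PΔV = (566)(5.87 − 16.1) = -5790 J.
W_net = 3352 − 5790 = -2438 J.

W_net ≈ -2440 J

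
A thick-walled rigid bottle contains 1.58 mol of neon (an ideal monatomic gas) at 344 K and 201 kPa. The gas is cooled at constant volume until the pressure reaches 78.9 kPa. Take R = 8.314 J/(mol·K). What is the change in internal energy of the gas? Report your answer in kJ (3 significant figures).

ΔU ≈ -4.12 kJ

Constant volume ⇒ W = 0, so Q = ΔU = nCᵥΔT with Cᵥ = 3R/2 = 12.47 J/(mol·K).
At constant V, T₂/T₁ = P₂/P₁ ⇒ ΔT = T₁(P₂/P₁ − 1) = 344·(78.9/201 − 1) = -209 K.
ΔU = (1.58)(12.47)(-209) = -4118 J.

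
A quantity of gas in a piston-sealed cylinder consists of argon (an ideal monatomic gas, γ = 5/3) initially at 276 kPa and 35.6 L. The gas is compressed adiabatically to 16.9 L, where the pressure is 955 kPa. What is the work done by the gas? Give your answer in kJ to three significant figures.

W ≈ -9.47 kJ

Adiabatic: W = (P₁V₁ − P₂V₂)/(γ − 1) with γ = 5/3.
P₁V₁ = 9826 J, P₂V₂ = 16139 J.
W = (9826 − 16139) / 0.6667 = -9471 J.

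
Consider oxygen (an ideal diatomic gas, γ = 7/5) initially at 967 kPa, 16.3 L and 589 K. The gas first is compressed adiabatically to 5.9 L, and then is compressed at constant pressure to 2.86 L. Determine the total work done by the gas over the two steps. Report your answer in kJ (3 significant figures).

Step 1 (adiabatic): W = (P₁V₁ − P₂V₂)/(γ−1) = (15762 − 23667)/0.4 = -19763 J.
After step 1: P = 4011 kPa, V = 5.9 L, T = 884.4 K.
Step 2 (isobaric): W = PΔV = (4011 kPa)(2.86 − 5.9 L) = -12195 J.
W_total = -19763 − 12195 = -31958 J.

W_total ≈ -32.0 kJ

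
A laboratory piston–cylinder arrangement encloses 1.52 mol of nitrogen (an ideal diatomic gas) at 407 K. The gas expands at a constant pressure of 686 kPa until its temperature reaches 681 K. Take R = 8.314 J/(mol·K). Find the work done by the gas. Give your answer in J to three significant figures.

W ≈ 3460 J

Isobaric: W = P ΔV = nR ΔT.
W = (1.52)(8.314)(681 − 407) = 3463 J.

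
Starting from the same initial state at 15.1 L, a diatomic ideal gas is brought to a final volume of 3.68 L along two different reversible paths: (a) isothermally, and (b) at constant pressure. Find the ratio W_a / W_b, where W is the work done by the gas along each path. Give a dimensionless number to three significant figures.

W_a / W_b ≈ 1.87

Path (a) isothermal: W = P₁V₁ ln(V₂/V₁) → W_a/(P₁V₁) = -1.412.
Path (b) isobaric: W = P₁(V₂ − V₁) → W_b/(P₁V₁) = -0.7563.
W_a / W_b = -1.412 / -0.7563 = 1.867.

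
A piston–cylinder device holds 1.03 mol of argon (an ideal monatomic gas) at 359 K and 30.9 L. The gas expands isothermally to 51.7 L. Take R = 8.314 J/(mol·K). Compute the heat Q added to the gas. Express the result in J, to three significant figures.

Q ≈ 1580 J

Isothermal ⇒ ΔU = 0, so Q = W = nRT ln(V₂/V₁).
Q = (1.03)(8.314)(359) ln(51.7/30.9) = 3074 × 0.5147 = 1582 J.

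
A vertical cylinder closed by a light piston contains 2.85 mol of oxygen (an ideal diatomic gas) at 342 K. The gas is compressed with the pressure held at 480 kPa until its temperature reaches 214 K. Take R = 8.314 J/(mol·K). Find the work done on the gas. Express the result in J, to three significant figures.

W ≈ 3030 J

Isobaric: W = P ΔV = nR ΔT.
W = (2.85)(8.314)(214 − 342) = -3033 J.
Work on gas = −W_by = 3033 J.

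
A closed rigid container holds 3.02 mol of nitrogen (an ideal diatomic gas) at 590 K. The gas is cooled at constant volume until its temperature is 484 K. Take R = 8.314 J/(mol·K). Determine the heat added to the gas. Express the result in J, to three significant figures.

Constant volume ⇒ W = 0, so Q = ΔU = nCᵥΔT with Cᵥ = 5R/2 = 20.79 J/(mol·K).
ΔU = (3.02)(20.79)(484 − 590) = -6654 J.

Q ≈ -6650 J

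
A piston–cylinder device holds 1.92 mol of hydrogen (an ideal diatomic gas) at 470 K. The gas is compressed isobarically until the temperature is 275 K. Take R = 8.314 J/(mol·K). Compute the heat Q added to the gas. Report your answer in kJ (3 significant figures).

Q ≈ -10.9 kJ

Isobaric: W = nRΔT = (1.92)(8.314)(-195) = -3113 J.
ΔU = nCᵥΔT with Cᵥ = 5R/2: ΔU = (1.92)(20.79)(-195) = -7782 J.
Q = ΔU + W = -7782 − 3113 = -10895 J.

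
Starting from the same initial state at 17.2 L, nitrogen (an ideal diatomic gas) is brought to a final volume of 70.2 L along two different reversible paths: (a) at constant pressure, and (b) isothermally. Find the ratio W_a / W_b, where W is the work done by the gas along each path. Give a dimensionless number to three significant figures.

Path (a) isobaric: W = P₁(V₂ − V₁) → W_a/(P₁V₁) = 3.081.
Path (b) isothermal: W = P₁V₁ ln(V₂/V₁) → W_b/(P₁V₁) = 1.406.
W_a / W_b = 3.081 / 1.406 = 2.191.

W_a / W_b ≈ 2.19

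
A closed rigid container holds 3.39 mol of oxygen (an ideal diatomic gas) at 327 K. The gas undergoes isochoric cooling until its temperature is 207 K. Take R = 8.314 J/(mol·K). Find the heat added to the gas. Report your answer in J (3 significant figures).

Q ≈ -8460 J

Constant volume ⇒ W = 0, so Q = ΔU = nCᵥΔT with Cᵥ = 5R/2 = 20.79 J/(mol·K).
ΔU = (3.39)(20.79)(207 − 327) = -8455 J.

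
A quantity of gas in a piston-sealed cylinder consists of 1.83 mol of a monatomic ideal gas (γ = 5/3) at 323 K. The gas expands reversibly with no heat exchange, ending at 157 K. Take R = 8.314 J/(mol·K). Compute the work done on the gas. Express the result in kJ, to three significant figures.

W ≈ -3.79 kJ

Adiabatic ⇒ Q = 0, so W_by = −ΔU = nCᵥ(T₁ − T₂).
Cᵥ = 3R/2 = 12.47 J/(mol·K).
W = (1.83)(12.47)(323 − 157) = 3788 J.
Work on gas = −W_by = -3788 J.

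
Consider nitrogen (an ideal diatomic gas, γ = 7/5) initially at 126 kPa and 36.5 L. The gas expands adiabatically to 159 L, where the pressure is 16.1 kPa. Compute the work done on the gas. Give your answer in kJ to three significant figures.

W ≈ -5.10 kJ

Adiabatic: W = (P₁V₁ − P₂V₂)/(γ − 1) with γ = 7/5.
P₁V₁ = 4599 J, P₂V₂ = 2560 J.
W = (4599 − 2560) / 0.4 = 5098 J.
Work on gas = −W_by = -5098 J.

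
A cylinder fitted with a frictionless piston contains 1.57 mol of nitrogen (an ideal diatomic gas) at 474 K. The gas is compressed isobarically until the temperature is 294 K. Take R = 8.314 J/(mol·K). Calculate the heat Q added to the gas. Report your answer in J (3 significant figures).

Isobaric: W = nRΔT = (1.57)(8.314)(-180) = -2350 J.
ΔU = nCᵥΔT with Cᵥ = 5R/2: ΔU = (1.57)(20.79)(-180) = -5874 J.
Q = ΔU + W = -5874 − 2350 = -8223 J.

Q ≈ -8220 J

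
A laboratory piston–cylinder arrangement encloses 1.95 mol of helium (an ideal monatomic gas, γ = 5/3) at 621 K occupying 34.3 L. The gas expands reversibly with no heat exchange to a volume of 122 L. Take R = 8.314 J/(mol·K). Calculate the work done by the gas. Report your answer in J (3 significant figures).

Adiabatic: TV^(γ−1) = const with γ = 5/3.
T₂ = T₁ (V₁/V₂)^(γ−1) = 621 × (34.3/122)^0.667 = 621 × 0.4292 = 266.5 K.
W_by = nCᵥ(T₁ − T₂) = (1.95)(12.47)(621 − 266.5) = 8621 J.

W ≈ 8620 J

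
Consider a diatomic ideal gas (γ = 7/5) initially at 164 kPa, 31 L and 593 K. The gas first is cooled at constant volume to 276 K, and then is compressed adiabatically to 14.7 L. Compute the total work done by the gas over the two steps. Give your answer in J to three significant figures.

W_total ≈ -2060 J

Step 1 (isochoric): W = 0 (constant volume).
After step 1: P = 76.33 kPa (V unchanged).
Step 2 (adiabatic): W = (P₁V₁ − P₂V₂)/(γ−1) = (2366 − 3189)/0.4 = -2057 J.
W_total = 0 − 2057 = -2057 J.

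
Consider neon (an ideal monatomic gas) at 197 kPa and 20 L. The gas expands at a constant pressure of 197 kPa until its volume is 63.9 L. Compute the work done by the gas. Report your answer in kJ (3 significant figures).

W ≈ 8.65 kJ

Isobaric: W = P ΔV.
W = (197 kPa)(63.9 − 20 L) = (197)(43.9) = 8648 J.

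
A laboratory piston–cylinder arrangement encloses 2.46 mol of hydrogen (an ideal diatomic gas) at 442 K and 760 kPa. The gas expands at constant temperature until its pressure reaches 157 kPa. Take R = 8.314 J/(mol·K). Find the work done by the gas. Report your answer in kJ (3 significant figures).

Isothermal process: W = nRT ln(V₂/V₁) = nRT ln(P₁/P₂).
W = (2.46)(8.314)(442) × ln(760/157)
  = 9040 × ln(4.841) = 9040 × 1.577
W_by_gas = 14257 J.

W ≈ 14.3 kJ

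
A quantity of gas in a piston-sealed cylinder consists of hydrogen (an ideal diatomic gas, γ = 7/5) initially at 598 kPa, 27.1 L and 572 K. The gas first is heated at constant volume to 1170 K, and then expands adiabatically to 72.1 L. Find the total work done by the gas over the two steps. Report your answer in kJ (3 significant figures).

Step 1 (isochoric): W = 0 (constant volume).
After step 1: P = 1223 kPa (V unchanged).
Step 2 (adiabatic): W = (P₁V₁ − P₂V₂)/(γ−1) = (33148 − 22412)/0.4 = 26841 J.
W_total = 0 + 26841 = 26841 J.

W_total ≈ 26.8 kJ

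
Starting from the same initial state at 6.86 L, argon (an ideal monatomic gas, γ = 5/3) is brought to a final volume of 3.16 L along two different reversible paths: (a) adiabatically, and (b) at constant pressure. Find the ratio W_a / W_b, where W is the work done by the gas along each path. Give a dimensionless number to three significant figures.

Path (a) adiabatic: W = P₁V₁(1 − (V₁/V₂)^(γ−1))/(γ−1) → W_a/(P₁V₁) = -1.015.
Path (b) isobaric: W = P₁(V₂ − V₁) → W_b/(P₁V₁) = -0.5394.
W_a / W_b = -1.015 / -0.5394 = 1.882.

W_a / W_b ≈ 1.88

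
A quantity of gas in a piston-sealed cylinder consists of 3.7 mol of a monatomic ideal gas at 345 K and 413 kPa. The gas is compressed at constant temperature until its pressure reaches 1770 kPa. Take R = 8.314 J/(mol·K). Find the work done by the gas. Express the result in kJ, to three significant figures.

W ≈ -15.4 kJ

Isothermal process: W = nRT ln(V₂/V₁) = nRT ln(P₁/P₂).
W = (3.7)(8.314)(345) × ln(413/1770)
  = 10613 × ln(0.2333) = 10613 × -1.455
W_by_gas = -15445 J.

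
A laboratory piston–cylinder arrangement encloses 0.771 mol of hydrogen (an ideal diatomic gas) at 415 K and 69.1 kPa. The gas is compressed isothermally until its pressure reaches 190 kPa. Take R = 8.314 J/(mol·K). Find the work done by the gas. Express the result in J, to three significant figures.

W ≈ -2690 J

Isothermal process: W = nRT ln(V₂/V₁) = nRT ln(P₁/P₂).
W = (0.771)(8.314)(415) × ln(69.1/190)
  = 2660 × ln(0.3637) = 2660 × -1.011
W_by_gas = -2691 J.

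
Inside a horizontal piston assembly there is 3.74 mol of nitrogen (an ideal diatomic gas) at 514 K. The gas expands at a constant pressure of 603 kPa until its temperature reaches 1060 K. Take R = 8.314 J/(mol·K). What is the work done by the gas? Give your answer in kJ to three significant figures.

W ≈ 17.0 kJ

Isobaric: W = P ΔV = nR ΔT.
W = (3.74)(8.314)(1060 − 514) = 16978 J.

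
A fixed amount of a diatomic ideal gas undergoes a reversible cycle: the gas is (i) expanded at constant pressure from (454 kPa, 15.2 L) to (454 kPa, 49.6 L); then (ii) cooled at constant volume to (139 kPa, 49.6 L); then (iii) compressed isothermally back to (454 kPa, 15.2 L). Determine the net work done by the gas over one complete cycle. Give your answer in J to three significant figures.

Leg (i): W = PΔV = (454)(49.6 − 15.2) = 15618 J.
Leg (ii): W = 0.
Leg (iii): W = PᵢVᵢ ln(V_f/Vᵢ) = (6894) ln(15.2/49.6) = -8154 J.
W_net = 15618 − 8154 = 7464 J.

W_net ≈ 7460 J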